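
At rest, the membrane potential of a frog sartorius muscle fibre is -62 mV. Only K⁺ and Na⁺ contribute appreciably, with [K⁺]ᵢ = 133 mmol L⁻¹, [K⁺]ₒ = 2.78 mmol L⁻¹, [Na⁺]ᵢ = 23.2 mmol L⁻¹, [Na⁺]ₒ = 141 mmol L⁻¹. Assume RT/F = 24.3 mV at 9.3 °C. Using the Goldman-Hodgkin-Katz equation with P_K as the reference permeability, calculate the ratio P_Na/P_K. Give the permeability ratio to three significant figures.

Let α = P_Na/P_K. GHK: Vm = 24.3·ln[(Kₒ + α·Naₒ)/(Kᵢ + α·Naᵢ)].
e^(Vm/24.3) = e^(-62.0/24.3) = 0.077969
So 0.077969·(Kᵢ + α·Naᵢ) = Kₒ + α·Naₒ → α = (0.077969·133.0 − 2.78) / (141.0 − 0.077969·23.2)
α = (10.37 − 2.78) / (141.0 − 1.809) = 7.59/139.2 = 0.05453

0.0545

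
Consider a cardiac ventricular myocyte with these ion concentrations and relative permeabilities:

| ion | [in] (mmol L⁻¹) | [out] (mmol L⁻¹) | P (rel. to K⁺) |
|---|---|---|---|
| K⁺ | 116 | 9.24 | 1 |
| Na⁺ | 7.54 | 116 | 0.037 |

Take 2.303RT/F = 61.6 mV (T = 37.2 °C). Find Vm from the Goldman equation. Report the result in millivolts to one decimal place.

Vm = 61.6 · log₁₀[(Σ P·[cation]ₒ + Σ P·[anion]ᵢ) / (Σ P·[cation]ᵢ + Σ P·[anion]ₒ)]
Numerator = 1×9.24 + 0.037×116 = 13.53
Denominator = 1×116 + 0.037×7.54 = 116.3
Vm = 61.6 · log₁₀(0.11638) = 61.6 × (-0.9341) = -57.54 mV

-57.5 mV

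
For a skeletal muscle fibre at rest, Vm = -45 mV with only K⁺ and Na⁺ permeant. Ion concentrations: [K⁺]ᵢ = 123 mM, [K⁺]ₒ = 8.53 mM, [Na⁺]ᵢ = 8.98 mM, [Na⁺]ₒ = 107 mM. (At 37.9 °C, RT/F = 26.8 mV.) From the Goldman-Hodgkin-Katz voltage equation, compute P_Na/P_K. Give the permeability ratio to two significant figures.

0.14

Let α = P_Na/P_K. GHK: Vm = 26.8·ln[(Kₒ + α·Naₒ)/(Kᵢ + α·Naᵢ)].
e^(Vm/26.8) = e^(-45.0/26.8) = 0.18654
So 0.18654·(Kᵢ + α·Naᵢ) = Kₒ + α·Naₒ → α = (0.18654·123.0 − 8.53) / (107.0 − 0.18654·8.98)
α = (22.94 − 8.53) / (107.0 − 1.675) = 14.41/105.3 = 0.1369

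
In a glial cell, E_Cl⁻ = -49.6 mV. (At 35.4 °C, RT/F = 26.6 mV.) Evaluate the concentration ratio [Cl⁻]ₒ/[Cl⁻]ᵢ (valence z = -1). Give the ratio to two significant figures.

ln([out]/[in]) = E·z/(26.6) = -49.6 × -1 / 26.6 = 1.8647
[out]/[in] = e^(1.8647) = 6.454

6.5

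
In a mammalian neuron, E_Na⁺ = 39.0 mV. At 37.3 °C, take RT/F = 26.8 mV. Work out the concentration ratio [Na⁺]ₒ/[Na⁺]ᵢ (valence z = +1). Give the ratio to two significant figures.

ln([out]/[in]) = E·z/(26.8) = 39.0 × 1 / 26.8 = 1.4552
[out]/[in] = e^(1.4552) = 4.285

4.3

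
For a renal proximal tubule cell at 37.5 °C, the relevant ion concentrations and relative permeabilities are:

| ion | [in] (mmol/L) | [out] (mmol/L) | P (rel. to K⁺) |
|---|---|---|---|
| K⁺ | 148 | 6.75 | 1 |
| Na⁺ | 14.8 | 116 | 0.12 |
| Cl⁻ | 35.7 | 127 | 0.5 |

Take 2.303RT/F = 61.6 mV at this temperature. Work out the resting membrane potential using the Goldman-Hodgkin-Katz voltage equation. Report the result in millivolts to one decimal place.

Vm = 61.6 · log₁₀[(Σ P·[cation]ₒ + Σ P·[anion]ᵢ) / (Σ P·[cation]ᵢ + Σ P·[anion]ₒ)]
Numerator = 1×6.75 + 0.12×116 + 0.5×35.7 = 38.52
Denominator = 1×148 + 0.12×14.8 + 0.5×127 = 213.3
Vm = 61.6 · log₁₀(0.18061) = 61.6 × (-0.7433) = -45.78 mV

-45.8 mV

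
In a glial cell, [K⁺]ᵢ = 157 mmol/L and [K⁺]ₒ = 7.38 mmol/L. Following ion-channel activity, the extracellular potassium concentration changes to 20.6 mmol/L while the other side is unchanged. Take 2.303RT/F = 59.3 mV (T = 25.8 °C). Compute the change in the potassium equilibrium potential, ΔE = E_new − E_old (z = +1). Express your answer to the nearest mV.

E_old = (59.3/1)·log₁₀(7.38/157) = -78.74 mV
E_new = (59.3/1)·log₁₀(20.6/157) = -52.30 mV
ΔE = -52.30 − (-78.74) = 26.44 mV

26 mV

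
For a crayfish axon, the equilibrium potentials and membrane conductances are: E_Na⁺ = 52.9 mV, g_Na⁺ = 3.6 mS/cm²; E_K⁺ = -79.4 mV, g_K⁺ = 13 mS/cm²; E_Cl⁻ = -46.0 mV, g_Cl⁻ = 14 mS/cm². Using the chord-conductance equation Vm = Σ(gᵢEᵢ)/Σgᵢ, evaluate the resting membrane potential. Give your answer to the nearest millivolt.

-49 mV

Σ gᵢEᵢ = 3.6·(52.9) + 13·(-79.4) + 14·(-46.0) = -1485.76
Σ gᵢ = 3.6 + 13 + 14 = 30.6
Vm = -1485.76 / 30.6 = -48.55 mV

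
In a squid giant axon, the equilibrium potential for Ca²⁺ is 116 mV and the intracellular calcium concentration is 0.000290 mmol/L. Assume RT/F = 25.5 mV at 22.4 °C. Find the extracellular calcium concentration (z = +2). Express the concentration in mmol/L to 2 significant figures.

2.6 mmol/L

Nernst: E = (25.5/2) · ln([out]/[in]), so ln([out]/[in]) = 116.0 × 2 / 25.5 = 9.0980.
[out]/[in] = e^(9.0980) = 8938.
[out] = 8938 × 0.000290 = 2.592 mmol/L.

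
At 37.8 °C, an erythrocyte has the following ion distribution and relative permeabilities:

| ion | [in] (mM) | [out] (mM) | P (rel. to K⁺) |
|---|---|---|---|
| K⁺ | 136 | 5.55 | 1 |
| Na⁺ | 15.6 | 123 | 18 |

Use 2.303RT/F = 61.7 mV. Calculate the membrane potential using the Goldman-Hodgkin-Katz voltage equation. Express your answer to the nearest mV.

Vm = 61.7 · log₁₀[(Σ P·[cation]ₒ + Σ P·[anion]ᵢ) / (Σ P·[cation]ᵢ + Σ P·[anion]ₒ)]
Numerator = 1×5.55 + 18×123 = 2220
Denominator = 1×136 + 18×15.6 = 416.8
Vm = 61.7 · log₁₀(5.3252) = 61.7 × (0.7263) = 44.82 mV

45 mV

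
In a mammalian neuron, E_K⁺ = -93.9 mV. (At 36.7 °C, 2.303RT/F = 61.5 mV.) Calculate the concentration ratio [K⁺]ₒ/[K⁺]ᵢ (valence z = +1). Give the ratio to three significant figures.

log₁₀([out]/[in]) = E·z/(61.5) = -93.9 × 1 / 61.5 = -1.5268
[out]/[in] = 10^(-1.5268) = 0.02973

0.0297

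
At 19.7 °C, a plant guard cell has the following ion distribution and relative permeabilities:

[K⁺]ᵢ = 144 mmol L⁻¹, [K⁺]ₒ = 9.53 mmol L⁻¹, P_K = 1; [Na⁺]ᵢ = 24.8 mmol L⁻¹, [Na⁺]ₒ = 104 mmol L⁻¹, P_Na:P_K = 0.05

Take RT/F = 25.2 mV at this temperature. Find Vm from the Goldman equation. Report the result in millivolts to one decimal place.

Vm = 25.2 · ln[(Σ P·[cation]ₒ + Σ P·[anion]ᵢ) / (Σ P·[cation]ᵢ + Σ P·[anion]ₒ)]
Numerator = 1×9.53 + 0.05×104 = 14.73
Denominator = 1×144 + 0.05×24.8 = 145.2
Vm = 25.2 · ln(0.10142) = 25.2 × (-2.2885) = -57.67 mV

-57.7 mV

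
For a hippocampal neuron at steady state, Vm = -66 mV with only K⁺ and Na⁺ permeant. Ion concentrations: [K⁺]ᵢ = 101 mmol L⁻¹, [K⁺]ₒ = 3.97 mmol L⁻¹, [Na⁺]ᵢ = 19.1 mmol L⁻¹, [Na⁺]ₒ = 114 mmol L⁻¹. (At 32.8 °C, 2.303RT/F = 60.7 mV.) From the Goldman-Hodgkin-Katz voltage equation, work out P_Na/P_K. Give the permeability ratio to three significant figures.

0.0382

Let α = P_Na/P_K. GHK: Vm = 60.7·log₁₀[(Kₒ + α·Naₒ)/(Kᵢ + α·Naᵢ)].
10^(Vm/60.7) = 10^(-66.0/60.7) = 0.081787
So 0.081787·(Kᵢ + α·Naᵢ) = Kₒ + α·Naₒ → α = (0.081787·101.0 − 3.97) / (114.0 − 0.081787·19.1)
α = (8.261 − 3.97) / (114.0 − 1.562) = 4.291/112.4 = 0.03816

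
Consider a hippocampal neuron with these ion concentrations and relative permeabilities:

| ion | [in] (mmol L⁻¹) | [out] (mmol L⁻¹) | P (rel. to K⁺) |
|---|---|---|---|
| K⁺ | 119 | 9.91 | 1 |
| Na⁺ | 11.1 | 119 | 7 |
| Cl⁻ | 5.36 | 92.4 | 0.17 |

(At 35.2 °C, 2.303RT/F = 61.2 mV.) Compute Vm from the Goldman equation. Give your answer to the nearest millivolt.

37 mV

Vm = 61.2 · log₁₀[(Σ P·[cation]ₒ + Σ P·[anion]ᵢ) / (Σ P·[cation]ᵢ + Σ P·[anion]ₒ)]
Numerator = 1×9.91 + 7×119 + 0.17×5.36 = 843.8
Denominator = 1×119 + 7×11.1 + 0.17×92.4 = 212.4
Vm = 61.2 · log₁₀(3.9726) = 61.2 × (0.5991) = 36.66 mV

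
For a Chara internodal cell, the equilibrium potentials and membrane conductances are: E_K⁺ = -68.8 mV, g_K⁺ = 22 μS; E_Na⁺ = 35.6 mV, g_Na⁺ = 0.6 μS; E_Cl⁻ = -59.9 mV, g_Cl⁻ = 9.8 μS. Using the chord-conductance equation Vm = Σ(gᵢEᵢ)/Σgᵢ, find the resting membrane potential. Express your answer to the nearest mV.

Σ gᵢEᵢ = 22·(-68.8) + 0.6·(35.6) + 9.8·(-59.9) = -2079.26
Σ gᵢ = 22 + 0.6 + 9.8 = 32.4
Vm = -2079.26 / 32.4 = -64.17 mV

-64 mV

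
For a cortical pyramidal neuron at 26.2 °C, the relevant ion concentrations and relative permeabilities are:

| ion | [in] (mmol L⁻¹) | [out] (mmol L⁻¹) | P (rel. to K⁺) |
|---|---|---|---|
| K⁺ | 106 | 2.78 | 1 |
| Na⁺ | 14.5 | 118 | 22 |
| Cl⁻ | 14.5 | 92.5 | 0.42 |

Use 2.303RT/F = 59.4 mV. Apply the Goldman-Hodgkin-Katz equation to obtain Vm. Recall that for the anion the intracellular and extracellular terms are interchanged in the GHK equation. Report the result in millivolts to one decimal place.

44.5 mV

Vm = 59.4 · log₁₀[(Σ P·[cation]ₒ + Σ P·[anion]ᵢ) / (Σ P·[cation]ᵢ + Σ P·[anion]ₒ)]
Numerator = 1×2.78 + 22×118 + 0.42×14.5 = 2605
Denominator = 1×106 + 22×14.5 + 0.42×92.5 = 463.9
Vm = 59.4 · log₁₀(5.6158) = 59.4 × (0.7494) = 44.51 mV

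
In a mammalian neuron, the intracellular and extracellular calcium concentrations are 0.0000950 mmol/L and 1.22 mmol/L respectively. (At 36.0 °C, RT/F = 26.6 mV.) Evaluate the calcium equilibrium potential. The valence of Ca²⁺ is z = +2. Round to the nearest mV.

E = (26.6/z) · ln([Ca²⁺]_out/[Ca²⁺]_in) with z = +2.
= (26.6/2) · ln(1.22/0.0000950) = 13.30 · ln(1.284e+04)
= 13.30 · (9.4605) = 125.82 mV

126 mV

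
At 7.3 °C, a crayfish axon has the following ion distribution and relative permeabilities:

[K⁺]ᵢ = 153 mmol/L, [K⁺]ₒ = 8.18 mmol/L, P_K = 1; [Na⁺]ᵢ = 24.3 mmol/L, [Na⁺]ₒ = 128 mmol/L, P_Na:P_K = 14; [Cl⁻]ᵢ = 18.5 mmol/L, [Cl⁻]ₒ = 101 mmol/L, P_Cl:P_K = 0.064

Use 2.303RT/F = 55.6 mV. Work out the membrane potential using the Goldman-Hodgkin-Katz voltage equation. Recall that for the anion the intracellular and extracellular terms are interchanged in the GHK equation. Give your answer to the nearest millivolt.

31 mV

Vm = 55.6 · log₁₀[(Σ P·[cation]ₒ + Σ P·[anion]ᵢ) / (Σ P·[cation]ᵢ + Σ P·[anion]ₒ)]
Numerator = 1×8.18 + 14×128 + 0.064×18.5 = 1801
Denominator = 1×153 + 14×24.3 + 0.064×101 = 499.7
Vm = 55.6 · log₁₀(3.6052) = 55.6 × (0.5569) = 30.96 mV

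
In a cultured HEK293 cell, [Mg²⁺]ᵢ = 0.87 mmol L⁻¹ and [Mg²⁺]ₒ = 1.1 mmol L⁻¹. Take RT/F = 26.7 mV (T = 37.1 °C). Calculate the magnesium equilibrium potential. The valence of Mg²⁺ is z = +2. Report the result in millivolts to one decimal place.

3.1 mV

E = (26.7/z) · ln([Mg²⁺]_out/[Mg²⁺]_in) with z = +2.
= (26.7/2) · ln(1.1/0.87) = 13.35 · ln(1.264)
= 13.35 · (0.2346) = 3.13 mV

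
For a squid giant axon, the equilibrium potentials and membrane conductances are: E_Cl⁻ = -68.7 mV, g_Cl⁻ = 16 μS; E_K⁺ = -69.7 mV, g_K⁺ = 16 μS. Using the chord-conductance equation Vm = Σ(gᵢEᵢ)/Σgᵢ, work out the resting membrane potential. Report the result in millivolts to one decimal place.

-69.2 mV

Σ gᵢEᵢ = 16·(-68.7) + 16·(-69.7) = -2214.40
Σ gᵢ = 16 + 16 = 32
Vm = -2214.40 / 32 = -69.20 mV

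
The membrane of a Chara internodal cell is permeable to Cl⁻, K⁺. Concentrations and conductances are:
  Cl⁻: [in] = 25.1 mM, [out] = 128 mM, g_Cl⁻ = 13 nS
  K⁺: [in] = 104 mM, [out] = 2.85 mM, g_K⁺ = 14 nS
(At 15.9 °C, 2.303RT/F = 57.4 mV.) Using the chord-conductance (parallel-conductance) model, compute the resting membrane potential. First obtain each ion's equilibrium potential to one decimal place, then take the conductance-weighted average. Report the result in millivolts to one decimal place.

-66.1 mV

E_Cl⁻ = (57.4/-1)·log₁₀(128/25.1) = -40.6 mV
E_K⁺ = (57.4/1)·log₁₀(2.85/104) = -89.7 mV
Vm = (Σ gᵢEᵢ)/(Σ gᵢ) = (13·-40.6 + 14·-89.7) / (13 + 14)
= -1783.60 / 27 = -66.06 mV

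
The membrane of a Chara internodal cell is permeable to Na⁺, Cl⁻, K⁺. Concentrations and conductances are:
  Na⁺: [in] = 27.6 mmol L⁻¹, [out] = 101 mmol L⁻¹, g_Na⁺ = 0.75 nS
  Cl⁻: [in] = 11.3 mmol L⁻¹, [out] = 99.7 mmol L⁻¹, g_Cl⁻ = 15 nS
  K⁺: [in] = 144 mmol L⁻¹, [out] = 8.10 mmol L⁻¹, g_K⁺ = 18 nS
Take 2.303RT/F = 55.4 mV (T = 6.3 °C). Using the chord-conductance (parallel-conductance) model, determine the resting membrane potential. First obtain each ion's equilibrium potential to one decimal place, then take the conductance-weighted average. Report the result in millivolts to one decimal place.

-59.5 mV

E_Na⁺ = (55.4/1)·log₁₀(101/27.6) = 31.2 mV
E_Cl⁻ = (55.4/-1)·log₁₀(99.7/11.3) = -52.4 mV
E_K⁺ = (55.4/1)·log₁₀(8.10/144) = -69.2 mV
Vm = (Σ gᵢEᵢ)/(Σ gᵢ) = (0.75·31.2 + 15·-52.4 + 18·-69.2) / (0.75 + 15 + 18)
= -2008.20 / 33.75 = -59.50 mV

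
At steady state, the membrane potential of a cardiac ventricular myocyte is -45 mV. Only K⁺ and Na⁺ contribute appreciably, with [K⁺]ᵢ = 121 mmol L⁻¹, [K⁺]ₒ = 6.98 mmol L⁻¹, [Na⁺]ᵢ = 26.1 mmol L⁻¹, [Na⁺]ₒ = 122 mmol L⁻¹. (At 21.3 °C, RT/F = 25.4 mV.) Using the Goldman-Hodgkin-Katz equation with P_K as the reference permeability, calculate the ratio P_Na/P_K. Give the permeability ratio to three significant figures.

0.116

Let α = P_Na/P_K. GHK: Vm = 25.4·ln[(Kₒ + α·Naₒ)/(Kᵢ + α·Naᵢ)].
e^(Vm/25.4) = e^(-45.0/25.4) = 0.17005
So 0.17005·(Kᵢ + α·Naᵢ) = Kₒ + α·Naₒ → α = (0.17005·121.0 − 6.98) / (122.0 − 0.17005·26.1)
α = (20.58 − 6.98) / (122.0 − 4.438) = 13.6/117.6 = 0.1157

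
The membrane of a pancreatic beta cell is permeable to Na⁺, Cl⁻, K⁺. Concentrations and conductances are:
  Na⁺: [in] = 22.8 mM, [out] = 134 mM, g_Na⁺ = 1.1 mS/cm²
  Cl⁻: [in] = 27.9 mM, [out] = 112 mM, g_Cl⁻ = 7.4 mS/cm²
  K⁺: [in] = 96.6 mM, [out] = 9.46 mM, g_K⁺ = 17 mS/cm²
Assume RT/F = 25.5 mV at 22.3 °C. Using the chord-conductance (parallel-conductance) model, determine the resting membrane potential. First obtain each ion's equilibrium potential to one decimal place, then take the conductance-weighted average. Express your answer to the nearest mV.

E_Na⁺ = (25.5/1)·ln(134/22.8) = 45.2 mV
E_Cl⁻ = (25.5/-1)·ln(112/27.9) = -35.4 mV
E_K⁺ = (25.5/1)·ln(9.46/96.6) = -59.2 mV
Vm = (Σ gᵢEᵢ)/(Σ gᵢ) = (1.1·45.2 + 7.4·-35.4 + 17·-59.2) / (1.1 + 7.4 + 17)
= -1218.64 / 25.5 = -47.79 mV

-48 mV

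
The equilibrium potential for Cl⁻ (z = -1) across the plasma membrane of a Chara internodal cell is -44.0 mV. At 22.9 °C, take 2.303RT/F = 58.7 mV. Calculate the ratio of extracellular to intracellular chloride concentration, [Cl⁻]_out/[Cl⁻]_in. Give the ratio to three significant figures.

log₁₀([out]/[in]) = E·z/(58.7) = -44.0 × -1 / 58.7 = 0.7496
[out]/[in] = 10^(0.7496) = 5.618

5.62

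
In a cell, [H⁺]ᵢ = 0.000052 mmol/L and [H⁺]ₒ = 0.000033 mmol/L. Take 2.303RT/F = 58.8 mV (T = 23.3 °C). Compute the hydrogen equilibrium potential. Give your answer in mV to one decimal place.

-11.6 mV

E = (58.8/z) · log₁₀([H⁺]_out/[H⁺]_in) with z = +1.
= (58.8/1) · log₁₀(0.000033/0.000052) = 58.80 · log₁₀(0.6346)
= 58.80 · (-0.1975) = -11.61 mV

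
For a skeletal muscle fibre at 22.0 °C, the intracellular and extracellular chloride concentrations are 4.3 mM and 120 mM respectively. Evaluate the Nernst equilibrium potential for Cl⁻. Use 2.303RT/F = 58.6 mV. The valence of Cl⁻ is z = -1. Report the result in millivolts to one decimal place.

E = (58.6/z) · log₁₀([Cl⁻]_out/[Cl⁻]_in) with z = -1.
For an anion, dividing by z = -1 reverses the sign.
= (58.6/-1) · log₁₀(120/4.3) = -58.60 · log₁₀(27.91)
= -58.60 · (1.4457) = -84.72 mV

-84.7 mV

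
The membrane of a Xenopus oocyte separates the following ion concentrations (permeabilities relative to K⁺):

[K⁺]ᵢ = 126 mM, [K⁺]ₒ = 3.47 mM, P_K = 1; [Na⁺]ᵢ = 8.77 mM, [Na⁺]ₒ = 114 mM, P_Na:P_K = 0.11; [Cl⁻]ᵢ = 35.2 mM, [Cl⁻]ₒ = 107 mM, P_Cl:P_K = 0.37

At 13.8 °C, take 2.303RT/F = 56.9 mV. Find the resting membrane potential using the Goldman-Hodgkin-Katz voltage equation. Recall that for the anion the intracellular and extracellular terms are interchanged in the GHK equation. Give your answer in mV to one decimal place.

Vm = 56.9 · log₁₀[(Σ P·[cation]ₒ + Σ P·[anion]ᵢ) / (Σ P·[cation]ᵢ + Σ P·[anion]ₒ)]
Numerator = 1×3.47 + 0.11×114 + 0.37×35.2 = 29.03
Denominator = 1×126 + 0.11×8.77 + 0.37×107 = 166.6
Vm = 56.9 · log₁₀(0.17432) = 56.9 × (-0.7587) = -43.17 mV

-43.2 mV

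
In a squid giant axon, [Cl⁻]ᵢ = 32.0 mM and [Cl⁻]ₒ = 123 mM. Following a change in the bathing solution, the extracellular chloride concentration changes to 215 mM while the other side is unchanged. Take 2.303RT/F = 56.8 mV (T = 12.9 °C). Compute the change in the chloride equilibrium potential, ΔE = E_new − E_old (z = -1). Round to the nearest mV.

E_old = (56.8/-1)·log₁₀(123/32.0) = -33.21 mV
E_new = (56.8/-1)·log₁₀(215/32.0) = -46.99 mV
ΔE = -46.99 − (-33.21) = -13.78 mV

-14 mV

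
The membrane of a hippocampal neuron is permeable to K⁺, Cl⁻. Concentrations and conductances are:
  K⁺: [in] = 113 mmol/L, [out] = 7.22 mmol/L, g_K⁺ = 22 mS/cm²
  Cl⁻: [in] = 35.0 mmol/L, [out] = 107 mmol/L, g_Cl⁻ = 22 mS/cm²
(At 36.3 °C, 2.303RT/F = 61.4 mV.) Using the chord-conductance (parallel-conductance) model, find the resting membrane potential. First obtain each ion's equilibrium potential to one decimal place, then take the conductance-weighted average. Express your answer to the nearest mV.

-52 mV

E_K⁺ = (61.4/1)·log₁₀(7.22/113) = -73.3 mV
E_Cl⁻ = (61.4/-1)·log₁₀(107/35.0) = -29.8 mV
Vm = (Σ gᵢEᵢ)/(Σ gᵢ) = (22·-73.3 + 22·-29.8) / (22 + 22)
= -2268.20 / 44 = -51.55 mV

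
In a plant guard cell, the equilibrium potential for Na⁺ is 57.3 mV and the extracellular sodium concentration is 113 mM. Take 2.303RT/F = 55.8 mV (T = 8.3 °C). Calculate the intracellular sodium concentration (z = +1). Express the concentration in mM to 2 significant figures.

Nernst: E = (55.8/1) · log₁₀([out]/[in]), so log₁₀([out]/[in]) = 57.3 × 1 / 55.8 = 1.0269.
[out]/[in] = 10^(1.0269) = 10.64.
[in] = 113 / 10.64 = 10.62 mM.

11 mM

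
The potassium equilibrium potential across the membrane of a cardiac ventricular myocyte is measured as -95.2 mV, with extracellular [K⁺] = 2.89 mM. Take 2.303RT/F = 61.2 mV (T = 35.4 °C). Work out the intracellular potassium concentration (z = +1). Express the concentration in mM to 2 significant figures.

100 mM

Nernst: E = (61.2/1) · log₁₀([out]/[in]), so log₁₀([out]/[in]) = -95.2 × 1 / 61.2 = -1.5556.
[out]/[in] = 10^(-1.5556) = 0.02783.
[in] = 2.89 / 0.02783 = 103.9 mM.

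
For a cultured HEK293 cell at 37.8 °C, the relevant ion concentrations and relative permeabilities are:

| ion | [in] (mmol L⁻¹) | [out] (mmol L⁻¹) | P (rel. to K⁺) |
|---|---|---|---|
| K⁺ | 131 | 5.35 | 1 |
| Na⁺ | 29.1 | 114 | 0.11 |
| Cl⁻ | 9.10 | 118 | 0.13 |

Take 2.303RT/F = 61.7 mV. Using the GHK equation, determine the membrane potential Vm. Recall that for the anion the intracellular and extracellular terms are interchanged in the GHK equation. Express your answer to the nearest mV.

Vm = 61.7 · log₁₀[(Σ P·[cation]ₒ + Σ P·[anion]ᵢ) / (Σ P·[cation]ᵢ + Σ P·[anion]ₒ)]
Numerator = 1×5.35 + 0.11×114 + 0.13×9.10 = 19.07
Denominator = 1×131 + 0.11×29.1 + 0.13×118 = 149.5
Vm = 61.7 · log₁₀(0.12754) = 61.7 × (-0.8943) = -55.18 mV

-55 mV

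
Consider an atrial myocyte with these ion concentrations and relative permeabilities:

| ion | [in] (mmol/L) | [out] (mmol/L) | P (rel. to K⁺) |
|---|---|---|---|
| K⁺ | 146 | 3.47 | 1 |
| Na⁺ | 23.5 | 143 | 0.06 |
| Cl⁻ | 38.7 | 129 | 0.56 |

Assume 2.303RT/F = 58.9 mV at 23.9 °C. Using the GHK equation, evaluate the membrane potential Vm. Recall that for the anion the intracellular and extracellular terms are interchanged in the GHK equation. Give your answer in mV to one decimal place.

-47.9 mV

Vm = 58.9 · log₁₀[(Σ P·[cation]ₒ + Σ P·[anion]ᵢ) / (Σ P·[cation]ᵢ + Σ P·[anion]ₒ)]
Numerator = 1×3.47 + 0.06×143 + 0.56×38.7 = 33.72
Denominator = 1×146 + 0.06×23.5 + 0.56×129 = 219.7
Vm = 58.9 · log₁₀(0.15353) = 58.9 × (-0.8138) = -47.93 mV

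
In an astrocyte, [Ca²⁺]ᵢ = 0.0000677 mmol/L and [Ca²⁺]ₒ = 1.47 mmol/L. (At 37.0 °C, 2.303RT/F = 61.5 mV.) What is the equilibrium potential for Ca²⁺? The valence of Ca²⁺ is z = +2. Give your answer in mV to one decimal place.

133.4 mV

E = (61.5/z) · log₁₀([Ca²⁺]_out/[Ca²⁺]_in) with z = +2.
= (61.5/2) · log₁₀(1.47/0.0000677) = 30.75 · log₁₀(2.171e+04)
= 30.75 · (4.3367) = 133.35 mV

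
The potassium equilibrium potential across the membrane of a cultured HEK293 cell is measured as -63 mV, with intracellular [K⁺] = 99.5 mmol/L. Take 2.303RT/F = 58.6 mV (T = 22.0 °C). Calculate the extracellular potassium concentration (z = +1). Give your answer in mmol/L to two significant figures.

8.4 mmol/L

Nernst: E = (58.6/1) · log₁₀([out]/[in]), so log₁₀([out]/[in]) = -63.0 × 1 / 58.6 = -1.0751.
[out]/[in] = 10^(-1.0751) = 0.08412.
[out] = 0.08412 × 99.5 = 8.37 mmol/L.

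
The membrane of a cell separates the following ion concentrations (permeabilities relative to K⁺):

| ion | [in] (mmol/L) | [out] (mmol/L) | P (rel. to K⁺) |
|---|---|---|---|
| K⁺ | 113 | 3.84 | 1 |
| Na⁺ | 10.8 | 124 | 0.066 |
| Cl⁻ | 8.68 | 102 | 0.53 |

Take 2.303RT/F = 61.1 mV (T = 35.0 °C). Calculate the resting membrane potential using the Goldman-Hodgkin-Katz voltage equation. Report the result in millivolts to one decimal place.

-61.3 mV

Vm = 61.1 · log₁₀[(Σ P·[cation]ₒ + Σ P·[anion]ᵢ) / (Σ P·[cation]ᵢ + Σ P·[anion]ₒ)]
Numerator = 1×3.84 + 0.066×124 + 0.53×8.68 = 16.62
Denominator = 1×113 + 0.066×10.8 + 0.53×102 = 167.8
Vm = 61.1 · log₁₀(0.099089) = 61.1 × (-1.0040) = -61.34 mV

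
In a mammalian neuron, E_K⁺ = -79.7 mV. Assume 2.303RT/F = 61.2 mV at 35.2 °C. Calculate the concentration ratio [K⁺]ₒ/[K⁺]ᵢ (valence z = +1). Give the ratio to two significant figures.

log₁₀([out]/[in]) = E·z/(61.2) = -79.7 × 1 / 61.2 = -1.3023
[out]/[in] = 10^(-1.3023) = 0.04986

0.050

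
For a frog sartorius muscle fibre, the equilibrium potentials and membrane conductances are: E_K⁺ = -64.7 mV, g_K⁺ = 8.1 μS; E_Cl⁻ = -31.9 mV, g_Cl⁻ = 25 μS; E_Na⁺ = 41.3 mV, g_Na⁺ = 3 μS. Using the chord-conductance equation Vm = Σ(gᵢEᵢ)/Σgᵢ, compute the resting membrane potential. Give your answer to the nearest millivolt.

-33 mV

Σ gᵢEᵢ = 8.1·(-64.7) + 25·(-31.9) + 3·(41.3) = -1197.67
Σ gᵢ = 8.1 + 25 + 3 = 36.1
Vm = -1197.67 / 36.1 = -33.18 mV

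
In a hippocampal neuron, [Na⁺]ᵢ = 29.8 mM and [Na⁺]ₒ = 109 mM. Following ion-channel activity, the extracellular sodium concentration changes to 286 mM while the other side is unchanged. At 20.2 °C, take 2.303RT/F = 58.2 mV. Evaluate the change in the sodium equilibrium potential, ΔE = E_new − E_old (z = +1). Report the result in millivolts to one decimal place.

24.4 mV

E_old = (58.2/1)·log₁₀(109/29.8) = 32.78 mV
E_new = (58.2/1)·log₁₀(286/29.8) = 57.16 mV
ΔE = 57.16 − (32.78) = 24.38 mV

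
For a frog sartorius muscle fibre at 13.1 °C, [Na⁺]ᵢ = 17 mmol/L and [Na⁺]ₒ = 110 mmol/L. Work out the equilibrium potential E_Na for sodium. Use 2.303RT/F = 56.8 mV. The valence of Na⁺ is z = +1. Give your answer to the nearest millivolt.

E = (56.8/z) · log₁₀([Na⁺]_out/[Na⁺]_in) with z = +1.
= (56.8/1) · log₁₀(110/17) = 56.80 · log₁₀(6.471)
= 56.80 · (0.8109) = 46.06 mV

46 mV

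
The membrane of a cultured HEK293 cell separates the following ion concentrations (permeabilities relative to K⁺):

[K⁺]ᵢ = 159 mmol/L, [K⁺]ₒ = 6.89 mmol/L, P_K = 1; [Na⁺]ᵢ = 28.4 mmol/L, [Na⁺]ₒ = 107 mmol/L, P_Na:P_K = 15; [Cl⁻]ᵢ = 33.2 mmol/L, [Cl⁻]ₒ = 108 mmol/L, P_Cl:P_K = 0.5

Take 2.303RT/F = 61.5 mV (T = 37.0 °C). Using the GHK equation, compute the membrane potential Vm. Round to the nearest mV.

25 mV

Vm = 61.5 · log₁₀[(Σ P·[cation]ₒ + Σ P·[anion]ᵢ) / (Σ P·[cation]ᵢ + Σ P·[anion]ₒ)]
Numerator = 1×6.89 + 15×107 + 0.5×33.2 = 1628
Denominator = 1×159 + 15×28.4 + 0.5×108 = 639
Vm = 61.5 · log₁₀(2.5485) = 61.5 × (0.4063) = 24.99 mV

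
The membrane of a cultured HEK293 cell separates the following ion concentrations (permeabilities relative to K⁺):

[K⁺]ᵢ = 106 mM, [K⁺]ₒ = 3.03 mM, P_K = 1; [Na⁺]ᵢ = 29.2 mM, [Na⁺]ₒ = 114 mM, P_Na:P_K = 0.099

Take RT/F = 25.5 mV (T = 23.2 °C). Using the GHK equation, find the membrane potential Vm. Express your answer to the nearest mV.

Vm = 25.5 · ln[(Σ P·[cation]ₒ + Σ P·[anion]ᵢ) / (Σ P·[cation]ᵢ + Σ P·[anion]ₒ)]
Numerator = 1×3.03 + 0.099×114 = 14.32
Denominator = 1×106 + 0.099×29.2 = 108.9
Vm = 25.5 · ln(0.13147) = 25.5 × (-2.0290) = -51.74 mV

-52 mV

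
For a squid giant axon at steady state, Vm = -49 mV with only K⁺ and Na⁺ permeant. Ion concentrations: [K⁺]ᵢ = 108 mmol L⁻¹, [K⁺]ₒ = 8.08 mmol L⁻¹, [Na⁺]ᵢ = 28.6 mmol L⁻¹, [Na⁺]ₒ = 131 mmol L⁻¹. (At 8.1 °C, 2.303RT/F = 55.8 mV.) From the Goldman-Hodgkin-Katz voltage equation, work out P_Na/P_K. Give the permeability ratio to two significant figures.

0.049

Let α = P_Na/P_K. GHK: Vm = 55.8·log₁₀[(Kₒ + α·Naₒ)/(Kᵢ + α·Naᵢ)].
10^(Vm/55.8) = 10^(-49.0/55.8) = 0.13239
So 0.13239·(Kᵢ + α·Naᵢ) = Kₒ + α·Naₒ → α = (0.13239·108.0 − 8.08) / (131.0 − 0.13239·28.6)
α = (14.3 − 8.08) / (131.0 − 3.786) = 6.218/127.2 = 0.04888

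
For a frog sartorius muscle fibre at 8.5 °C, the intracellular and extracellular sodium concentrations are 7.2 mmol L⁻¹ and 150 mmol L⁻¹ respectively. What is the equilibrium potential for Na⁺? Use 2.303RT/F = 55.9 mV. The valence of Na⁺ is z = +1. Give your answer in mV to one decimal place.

73.7 mV

E = (55.9/z) · log₁₀([Na⁺]_out/[Na⁺]_in) with z = +1.
= (55.9/1) · log₁₀(150/7.2) = 55.90 · log₁₀(20.83)
= 55.90 · (1.3188) = 73.72 mV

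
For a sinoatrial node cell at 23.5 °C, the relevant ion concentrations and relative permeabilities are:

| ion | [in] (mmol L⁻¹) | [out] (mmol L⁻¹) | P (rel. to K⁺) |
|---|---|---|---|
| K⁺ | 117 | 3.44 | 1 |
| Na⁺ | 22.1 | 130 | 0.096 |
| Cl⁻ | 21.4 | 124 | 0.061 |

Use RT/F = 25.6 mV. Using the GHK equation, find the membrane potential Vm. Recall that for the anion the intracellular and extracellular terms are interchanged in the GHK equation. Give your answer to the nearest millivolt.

Vm = 25.6 · ln[(Σ P·[cation]ₒ + Σ P·[anion]ᵢ) / (Σ P·[cation]ᵢ + Σ P·[anion]ₒ)]
Numerator = 1×3.44 + 0.096×130 + 0.061×21.4 = 17.23
Denominator = 1×117 + 0.096×22.1 + 0.061×124 = 126.7
Vm = 25.6 · ln(0.13597) = 25.6 × (-1.9953) = -51.08 mV

-51 mV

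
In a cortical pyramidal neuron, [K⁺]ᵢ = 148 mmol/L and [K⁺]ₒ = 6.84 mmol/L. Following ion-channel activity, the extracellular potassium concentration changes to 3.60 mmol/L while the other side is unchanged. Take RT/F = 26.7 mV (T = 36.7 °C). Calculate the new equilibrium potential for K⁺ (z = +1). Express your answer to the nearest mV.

-99 mV

After the shift: [K⁺]_out = 3.60, [K⁺]_in = 148 mmol/L.
E_new = (26.7/1)·ln(3.60/148) = 26.70 · (-3.7163) = -99.22 mV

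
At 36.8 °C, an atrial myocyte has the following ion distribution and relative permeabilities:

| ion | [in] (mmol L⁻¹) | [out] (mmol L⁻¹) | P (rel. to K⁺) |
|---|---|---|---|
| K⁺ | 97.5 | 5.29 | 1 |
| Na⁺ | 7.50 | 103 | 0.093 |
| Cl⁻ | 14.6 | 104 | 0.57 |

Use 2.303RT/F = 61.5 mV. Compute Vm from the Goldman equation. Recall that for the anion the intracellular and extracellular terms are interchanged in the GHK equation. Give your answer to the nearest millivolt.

Vm = 61.5 · log₁₀[(Σ P·[cation]ₒ + Σ P·[anion]ᵢ) / (Σ P·[cation]ᵢ + Σ P·[anion]ₒ)]
Numerator = 1×5.29 + 0.093×103 + 0.57×14.6 = 23.19
Denominator = 1×97.5 + 0.093×7.50 + 0.57×104 = 157.5
Vm = 61.5 · log₁₀(0.14727) = 61.5 × (-0.8319) = -51.16 mV

-51 mV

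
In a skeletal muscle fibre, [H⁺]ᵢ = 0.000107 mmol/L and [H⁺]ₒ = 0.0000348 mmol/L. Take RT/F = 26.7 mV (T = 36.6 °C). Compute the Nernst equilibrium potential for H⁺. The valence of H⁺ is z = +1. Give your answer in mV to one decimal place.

-30.0 mV

E = (26.7/z) · ln([H⁺]_out/[H⁺]_in) with z = +1.
= (26.7/1) · ln(0.0000348/0.000107) = 26.70 · ln(0.3252)
= 26.70 · (-1.1232) = -29.99 mV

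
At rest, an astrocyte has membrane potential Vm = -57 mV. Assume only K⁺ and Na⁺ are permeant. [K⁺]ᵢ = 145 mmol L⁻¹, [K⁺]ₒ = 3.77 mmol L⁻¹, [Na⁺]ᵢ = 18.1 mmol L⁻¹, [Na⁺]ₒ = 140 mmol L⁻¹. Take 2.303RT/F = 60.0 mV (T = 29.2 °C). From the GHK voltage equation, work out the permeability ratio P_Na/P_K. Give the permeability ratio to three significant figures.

Let α = P_Na/P_K. GHK: Vm = 60.0·log₁₀[(Kₒ + α·Naₒ)/(Kᵢ + α·Naᵢ)].
10^(Vm/60.0) = 10^(-57.0/60.0) = 0.1122
So 0.1122·(Kᵢ + α·Naᵢ) = Kₒ + α·Naₒ → α = (0.1122·145.0 − 3.77) / (140.0 − 0.1122·18.1)
α = (16.27 − 3.77) / (140.0 − 2.031) = 12.5/138 = 0.09059

0.0906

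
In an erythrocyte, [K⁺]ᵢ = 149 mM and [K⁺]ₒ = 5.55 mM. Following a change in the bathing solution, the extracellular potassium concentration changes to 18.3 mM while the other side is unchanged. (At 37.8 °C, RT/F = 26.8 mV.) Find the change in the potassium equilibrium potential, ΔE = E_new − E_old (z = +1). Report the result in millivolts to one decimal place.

E_old = (26.8/1)·ln(5.55/149) = -88.18 mV
E_new = (26.8/1)·ln(18.3/149) = -56.20 mV
ΔE = -56.20 − (-88.18) = 31.98 mV

32.0 mV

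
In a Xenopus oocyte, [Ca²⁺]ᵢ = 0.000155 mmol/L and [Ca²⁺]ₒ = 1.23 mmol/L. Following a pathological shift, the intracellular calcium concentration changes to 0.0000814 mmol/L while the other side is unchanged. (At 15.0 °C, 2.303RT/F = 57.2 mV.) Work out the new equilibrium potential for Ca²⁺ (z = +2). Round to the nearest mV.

120 mV

After the shift: [Ca²⁺]_out = 1.23, [Ca²⁺]_in = 0.0000814 mmol/L.
E_new = (57.2/2)·log₁₀(1.23/0.0000814) = 28.60 · (4.1793) = 119.53 mV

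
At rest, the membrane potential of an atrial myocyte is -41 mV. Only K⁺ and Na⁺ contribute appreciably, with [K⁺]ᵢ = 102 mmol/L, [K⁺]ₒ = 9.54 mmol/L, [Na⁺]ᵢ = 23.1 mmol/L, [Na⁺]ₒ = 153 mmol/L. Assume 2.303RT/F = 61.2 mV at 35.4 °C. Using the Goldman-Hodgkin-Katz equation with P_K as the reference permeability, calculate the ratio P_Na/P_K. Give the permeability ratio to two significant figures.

0.083

Let α = P_Na/P_K. GHK: Vm = 61.2·log₁₀[(Kₒ + α·Naₒ)/(Kᵢ + α·Naᵢ)].
10^(Vm/61.2) = 10^(-41.0/61.2) = 0.21383
So 0.21383·(Kᵢ + α·Naᵢ) = Kₒ + α·Naₒ → α = (0.21383·102.0 − 9.54) / (153.0 − 0.21383·23.1)
α = (21.81 − 9.54) / (153.0 − 4.939) = 12.27/148.1 = 0.08287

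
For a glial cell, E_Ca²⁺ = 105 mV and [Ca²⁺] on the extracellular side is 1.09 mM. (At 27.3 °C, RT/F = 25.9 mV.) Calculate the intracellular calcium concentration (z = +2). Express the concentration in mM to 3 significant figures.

0.000328 mM

Nernst: E = (25.9/2) · ln([out]/[in]), so ln([out]/[in]) = 105.0 × 2 / 25.9 = 8.1081.
[out]/[in] = e^(8.1081) = 3321.
[in] = 1.09 / 3321 = 0.0003282 mM.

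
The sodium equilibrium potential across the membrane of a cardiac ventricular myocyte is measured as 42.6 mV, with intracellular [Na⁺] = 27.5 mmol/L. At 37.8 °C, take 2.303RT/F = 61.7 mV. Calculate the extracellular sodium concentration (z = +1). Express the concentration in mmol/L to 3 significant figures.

135 mmol/L

Nernst: E = (61.7/1) · log₁₀([out]/[in]), so log₁₀([out]/[in]) = 42.6 × 1 / 61.7 = 0.6904.
[out]/[in] = 10^(0.6904) = 4.903.
[out] = 4.903 × 27.5 = 134.8 mmol/L.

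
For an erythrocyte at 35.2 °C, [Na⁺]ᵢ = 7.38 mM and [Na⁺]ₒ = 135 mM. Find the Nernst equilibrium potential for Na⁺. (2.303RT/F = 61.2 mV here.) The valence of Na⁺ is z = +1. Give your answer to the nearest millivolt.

77 mV

E = (61.2/z) · log₁₀([Na⁺]_out/[Na⁺]_in) with z = +1.
= (61.2/1) · log₁₀(135/7.38) = 61.20 · log₁₀(18.29)
= 61.20 · (1.2623) = 77.25 mV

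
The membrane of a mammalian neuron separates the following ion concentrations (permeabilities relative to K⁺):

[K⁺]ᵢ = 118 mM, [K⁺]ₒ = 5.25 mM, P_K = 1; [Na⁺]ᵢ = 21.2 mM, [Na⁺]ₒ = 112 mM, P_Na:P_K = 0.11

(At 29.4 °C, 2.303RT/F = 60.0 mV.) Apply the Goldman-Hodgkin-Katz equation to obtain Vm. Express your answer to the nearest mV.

-50 mV

Vm = 60.0 · log₁₀[(Σ P·[cation]ₒ + Σ P·[anion]ᵢ) / (Σ P·[cation]ᵢ + Σ P·[anion]ₒ)]
Numerator = 1×5.25 + 0.11×112 = 17.57
Denominator = 1×118 + 0.11×21.2 = 120.3
Vm = 60.0 · log₁₀(0.14601) = 60.0 × (-0.8356) = -50.14 mV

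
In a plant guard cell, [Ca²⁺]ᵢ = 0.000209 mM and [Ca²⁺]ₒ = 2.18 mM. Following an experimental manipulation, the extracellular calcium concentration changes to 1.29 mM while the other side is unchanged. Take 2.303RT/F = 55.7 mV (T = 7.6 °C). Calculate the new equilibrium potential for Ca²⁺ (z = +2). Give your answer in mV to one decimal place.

After the shift: [Ca²⁺]_out = 1.29, [Ca²⁺]_in = 0.000209 mM.
E_new = (55.7/2)·log₁₀(1.29/0.000209) = 27.85 · (3.7904) = 105.56 mV

105.6 mV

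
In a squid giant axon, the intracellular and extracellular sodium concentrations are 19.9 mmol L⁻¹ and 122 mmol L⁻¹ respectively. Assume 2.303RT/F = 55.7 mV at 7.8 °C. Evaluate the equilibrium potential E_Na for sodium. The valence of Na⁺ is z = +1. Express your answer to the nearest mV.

44 mV

E = (55.7/z) · log₁₀([Na⁺]_out/[Na⁺]_in) with z = +1.
= (55.7/1) · log₁₀(122/19.9) = 55.70 · log₁₀(6.131)
= 55.70 · (0.7875) = 43.86 mV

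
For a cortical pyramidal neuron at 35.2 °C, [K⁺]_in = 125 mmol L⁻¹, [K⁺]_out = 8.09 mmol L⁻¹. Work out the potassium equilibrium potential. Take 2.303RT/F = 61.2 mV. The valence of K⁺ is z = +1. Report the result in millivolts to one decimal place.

-72.8 mV

E = (61.2/z) · log₁₀([K⁺]_out/[K⁺]_in) with z = +1.
= (61.2/1) · log₁₀(8.09/125) = 61.20 · log₁₀(0.06472)
= 61.20 · (-1.1890) = -72.76 mV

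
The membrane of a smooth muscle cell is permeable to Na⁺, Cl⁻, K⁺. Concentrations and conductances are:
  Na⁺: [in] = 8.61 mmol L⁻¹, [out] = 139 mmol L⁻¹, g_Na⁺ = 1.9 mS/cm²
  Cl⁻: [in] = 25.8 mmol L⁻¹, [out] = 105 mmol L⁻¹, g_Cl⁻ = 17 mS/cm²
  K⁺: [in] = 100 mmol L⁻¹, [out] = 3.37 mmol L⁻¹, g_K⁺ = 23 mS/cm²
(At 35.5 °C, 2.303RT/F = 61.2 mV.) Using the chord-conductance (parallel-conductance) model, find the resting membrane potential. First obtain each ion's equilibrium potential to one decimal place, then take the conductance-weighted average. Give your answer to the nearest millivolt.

E_Na⁺ = (61.2/1)·log₁₀(139/8.61) = 73.9 mV
E_Cl⁻ = (61.2/-1)·log₁₀(105/25.8) = -37.3 mV
E_K⁺ = (61.2/1)·log₁₀(3.37/100) = -90.1 mV
Vm = (Σ gᵢEᵢ)/(Σ gᵢ) = (1.9·73.9 + 17·-37.3 + 23·-90.1) / (1.9 + 17 + 23)
= -2565.99 / 41.9 = -61.24 mV

-61 mV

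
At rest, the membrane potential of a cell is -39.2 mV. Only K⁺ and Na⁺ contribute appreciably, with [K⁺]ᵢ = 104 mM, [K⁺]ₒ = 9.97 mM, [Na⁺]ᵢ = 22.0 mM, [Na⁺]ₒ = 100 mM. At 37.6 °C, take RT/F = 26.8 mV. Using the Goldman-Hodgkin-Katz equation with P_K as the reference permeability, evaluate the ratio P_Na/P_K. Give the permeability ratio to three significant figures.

Let α = P_Na/P_K. GHK: Vm = 26.8·ln[(Kₒ + α·Naₒ)/(Kᵢ + α·Naᵢ)].
e^(Vm/26.8) = e^(-39.2/26.8) = 0.23161
So 0.23161·(Kᵢ + α·Naᵢ) = Kₒ + α·Naₒ → α = (0.23161·104.0 − 9.97) / (100.0 − 0.23161·22.0)
α = (24.09 − 9.97) / (100.0 − 5.095) = 14.12/94.9 = 0.1488

0.149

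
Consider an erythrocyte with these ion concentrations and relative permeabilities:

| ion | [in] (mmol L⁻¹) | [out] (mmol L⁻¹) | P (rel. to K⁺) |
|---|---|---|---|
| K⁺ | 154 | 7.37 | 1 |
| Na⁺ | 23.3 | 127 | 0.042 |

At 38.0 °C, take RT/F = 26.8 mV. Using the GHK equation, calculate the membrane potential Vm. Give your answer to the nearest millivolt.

Vm = 26.8 · ln[(Σ P·[cation]ₒ + Σ P·[anion]ᵢ) / (Σ P·[cation]ᵢ + Σ P·[anion]ₒ)]
Numerator = 1×7.37 + 0.042×127 = 12.7
Denominator = 1×154 + 0.042×23.3 = 155
Vm = 26.8 · ln(0.081973) = 26.8 × (-2.5014) = -67.04 mV

-67 mV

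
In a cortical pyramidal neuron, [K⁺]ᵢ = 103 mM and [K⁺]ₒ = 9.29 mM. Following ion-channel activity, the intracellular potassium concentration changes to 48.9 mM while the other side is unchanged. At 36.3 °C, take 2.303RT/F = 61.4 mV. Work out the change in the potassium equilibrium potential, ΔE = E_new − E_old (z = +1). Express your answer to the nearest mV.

20 mV

E_old = (61.4/1)·log₁₀(9.29/103) = -64.15 mV
E_new = (61.4/1)·log₁₀(9.29/48.9) = -44.29 mV
ΔE = -44.29 − (-64.15) = 19.86 mV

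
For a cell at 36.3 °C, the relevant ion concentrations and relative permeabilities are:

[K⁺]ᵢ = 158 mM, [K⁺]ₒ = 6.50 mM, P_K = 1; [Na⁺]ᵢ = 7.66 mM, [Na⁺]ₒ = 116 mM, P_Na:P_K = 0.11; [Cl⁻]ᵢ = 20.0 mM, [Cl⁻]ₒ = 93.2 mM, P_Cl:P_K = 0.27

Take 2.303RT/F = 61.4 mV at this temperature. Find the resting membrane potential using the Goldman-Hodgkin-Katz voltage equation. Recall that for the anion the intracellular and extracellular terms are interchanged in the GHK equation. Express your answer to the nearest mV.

-54 mV

Vm = 61.4 · log₁₀[(Σ P·[cation]ₒ + Σ P·[anion]ᵢ) / (Σ P·[cation]ᵢ + Σ P·[anion]ₒ)]
Numerator = 1×6.50 + 0.11×116 + 0.27×20.0 = 24.66
Denominator = 1×158 + 0.11×7.66 + 0.27×93.2 = 184
Vm = 61.4 · log₁₀(0.13402) = 61.4 × (-0.8728) = -53.59 mV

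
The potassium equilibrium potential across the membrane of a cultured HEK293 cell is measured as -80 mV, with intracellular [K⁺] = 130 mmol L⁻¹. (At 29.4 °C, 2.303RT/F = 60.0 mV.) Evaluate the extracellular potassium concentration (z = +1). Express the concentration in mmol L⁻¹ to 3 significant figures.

6.03 mmol L⁻¹

Nernst: E = (60.0/1) · log₁₀([out]/[in]), so log₁₀([out]/[in]) = -80.0 × 1 / 60.0 = -1.3333.
[out]/[in] = 10^(-1.3333) = 0.04642.
[out] = 0.04642 × 130 = 6.034 mmol L⁻¹.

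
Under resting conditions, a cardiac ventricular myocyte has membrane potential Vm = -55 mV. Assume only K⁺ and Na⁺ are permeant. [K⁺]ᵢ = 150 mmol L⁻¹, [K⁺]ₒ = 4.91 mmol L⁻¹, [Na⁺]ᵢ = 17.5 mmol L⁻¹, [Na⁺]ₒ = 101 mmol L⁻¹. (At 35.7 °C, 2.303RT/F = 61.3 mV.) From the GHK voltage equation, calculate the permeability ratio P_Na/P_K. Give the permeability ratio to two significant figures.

0.14

Let α = P_Na/P_K. GHK: Vm = 61.3·log₁₀[(Kₒ + α·Naₒ)/(Kᵢ + α·Naᵢ)].
10^(Vm/61.3) = 10^(-55.0/61.3) = 0.1267
So 0.1267·(Kᵢ + α·Naᵢ) = Kₒ + α·Naₒ → α = (0.1267·150.0 − 4.91) / (101.0 − 0.1267·17.5)
α = (19 − 4.91) / (101.0 − 2.217) = 14.09/98.78 = 0.1427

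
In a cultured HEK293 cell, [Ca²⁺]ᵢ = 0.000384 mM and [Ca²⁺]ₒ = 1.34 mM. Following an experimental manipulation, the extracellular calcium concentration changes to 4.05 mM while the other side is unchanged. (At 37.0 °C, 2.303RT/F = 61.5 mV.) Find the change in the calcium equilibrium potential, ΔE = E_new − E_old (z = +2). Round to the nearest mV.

E_old = (61.5/2)·log₁₀(1.34/0.000384) = 108.94 mV
E_new = (61.5/2)·log₁₀(4.05/0.000384) = 123.71 mV
ΔE = 123.71 − (108.94) = 14.77 mV

15 mV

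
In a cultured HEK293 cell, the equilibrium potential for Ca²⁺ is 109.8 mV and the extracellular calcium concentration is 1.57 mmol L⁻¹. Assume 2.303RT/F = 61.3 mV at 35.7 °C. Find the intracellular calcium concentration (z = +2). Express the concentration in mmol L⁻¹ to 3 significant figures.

Nernst: E = (61.3/2) · log₁₀([out]/[in]), so log₁₀([out]/[in]) = 109.8 × 2 / 61.3 = 3.5824.
[out]/[in] = 10^(3.5824) = 3823.
[in] = 1.57 / 3823 = 0.0004107 mmol L⁻¹.

0.000411 mmol L⁻¹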